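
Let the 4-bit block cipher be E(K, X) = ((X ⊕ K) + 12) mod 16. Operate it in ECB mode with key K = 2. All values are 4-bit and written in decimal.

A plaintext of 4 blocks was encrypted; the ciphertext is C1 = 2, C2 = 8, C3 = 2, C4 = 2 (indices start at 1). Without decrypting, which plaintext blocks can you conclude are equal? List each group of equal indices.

ECB encrypts each block independently with the same key, so equal ciphertext blocks imply equal plaintext blocks.
C1 = C3 = C4 = 2, so P1 = P3 = P4.

P1 = P3 = P4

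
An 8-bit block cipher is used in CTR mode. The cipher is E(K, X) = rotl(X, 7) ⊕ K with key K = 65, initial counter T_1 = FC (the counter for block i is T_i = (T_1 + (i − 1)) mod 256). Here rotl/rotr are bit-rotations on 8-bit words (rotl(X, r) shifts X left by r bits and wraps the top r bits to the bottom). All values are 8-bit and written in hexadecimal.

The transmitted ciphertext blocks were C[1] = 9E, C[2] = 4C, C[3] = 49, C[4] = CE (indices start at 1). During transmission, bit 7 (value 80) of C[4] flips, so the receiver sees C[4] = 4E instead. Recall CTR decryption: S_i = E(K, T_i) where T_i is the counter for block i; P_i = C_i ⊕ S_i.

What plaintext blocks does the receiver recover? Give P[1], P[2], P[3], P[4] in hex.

Only C[4] changed, to 4E. In CTR, a change in C_i flips the same bit in P_i only; the keystream is unaffected. Decrypting the received ciphertext:
P[1]: T = FC, S = E(K, T) = 1B; 9E ⊕ 1B = 85.
P[2]: T = FD, S = E(K, T) = 9B; 4C ⊕ 9B = D7.
P[3]: T = FE, S = E(K, T) = 1A; 49 ⊕ 1A = 53.
P[4]: T = FF, S = E(K, T) = 9A; 4E ⊕ 9A = D4.
Blocks that differ from the original plaintext: P[4].

P[1] = 85, P[2] = D7, P[3] = 53, P[4] = D4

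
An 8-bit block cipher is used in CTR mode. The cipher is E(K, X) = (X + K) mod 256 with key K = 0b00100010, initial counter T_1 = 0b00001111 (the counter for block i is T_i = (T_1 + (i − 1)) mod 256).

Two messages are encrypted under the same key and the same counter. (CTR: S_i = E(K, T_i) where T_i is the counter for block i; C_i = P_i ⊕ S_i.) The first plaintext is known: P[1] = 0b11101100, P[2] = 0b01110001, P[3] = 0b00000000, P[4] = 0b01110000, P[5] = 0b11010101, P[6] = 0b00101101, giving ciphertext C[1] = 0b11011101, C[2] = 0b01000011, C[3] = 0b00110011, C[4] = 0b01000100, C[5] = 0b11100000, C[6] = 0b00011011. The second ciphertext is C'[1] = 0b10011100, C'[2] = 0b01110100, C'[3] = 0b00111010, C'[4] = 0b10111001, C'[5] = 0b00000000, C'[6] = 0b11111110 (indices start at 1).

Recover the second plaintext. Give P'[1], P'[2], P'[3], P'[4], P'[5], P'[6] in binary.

In CTR with a reused counter, both messages share the same keystream S_i, so C_i ⊕ C'_i = P_i ⊕ P'_i and thus P'_i = P_i ⊕ C_i ⊕ C'_i.
P'[1]: 0b11101100 ⊕ 0b11011101 ⊕ 0b10011100 = 0b10101101.
P'[2]: 0b01110001 ⊕ 0b01000011 ⊕ 0b01110100 = 0b01000110.
P'[3]: 0b00000000 ⊕ 0b00110011 ⊕ 0b00111010 = 0b00001001.
P'[4]: 0b01110000 ⊕ 0b01000100 ⊕ 0b10111001 = 0b10001101.
P'[5]: 0b11010101 ⊕ 0b11100000 ⊕ 0b00000000 = 0b00110101.
P'[6]: 0b00101101 ⊕ 0b00011011 ⊕ 0b11111110 = 0b11001000.

P'[1] = 0b10101101, P'[2] = 0b01000110, P'[3] = 0b00001001, P'[4] = 0b10001101, P'[5] = 0b00110101, P'[6] = 0b11001000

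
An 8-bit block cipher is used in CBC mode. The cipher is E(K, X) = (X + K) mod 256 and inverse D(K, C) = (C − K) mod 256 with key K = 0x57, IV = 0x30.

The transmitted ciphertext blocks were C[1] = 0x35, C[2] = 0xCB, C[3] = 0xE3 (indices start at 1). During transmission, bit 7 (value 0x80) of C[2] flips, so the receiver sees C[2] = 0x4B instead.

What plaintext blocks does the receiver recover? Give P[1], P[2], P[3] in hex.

CBC decryption: P_i = D(K, C_i) ⊕ C_{i−1}, with C_{0} = IV.
Only C[2] changed, to 0x4B. In CBC, a change in C_i garbles P_i and flips the same bit in P_{i+1}. Decrypting the received ciphertext:
P[1]: D(K, 0x35) = 0xDE; 0xDE ⊕ 0x30 = 0xEE.
P[2]: D(K, 0x4B) = 0xF4; 0xF4 ⊕ 0x35 = 0xC1.
P[3]: D(K, 0xE3) = 0x8C; 0x8C ⊕ 0x4B = 0xC7.
Blocks that differ from the original plaintext: P[2], P[3].

P[1] = 0xEE, P[2] = 0xC1, P[3] = 0xC7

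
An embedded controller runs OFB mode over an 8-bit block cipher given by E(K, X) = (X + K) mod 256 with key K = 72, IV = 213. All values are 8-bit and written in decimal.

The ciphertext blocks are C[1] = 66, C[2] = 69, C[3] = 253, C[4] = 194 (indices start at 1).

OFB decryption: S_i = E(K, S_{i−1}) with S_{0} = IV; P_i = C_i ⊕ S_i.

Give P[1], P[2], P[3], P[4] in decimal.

P[1] = 95, P[2] = 32, P[3] = 80, P[4] = 55

P[1]: S = E(K, 213) = 29; 66 ⊕ 29 = 95.
P[2]: S = E(K, 29) = 101; 69 ⊕ 101 = 32.
P[3]: S = E(K, 101) = 173; 253 ⊕ 173 = 80.
P[4]: S = E(K, 173) = 245; 194 ⊕ 245 = 55.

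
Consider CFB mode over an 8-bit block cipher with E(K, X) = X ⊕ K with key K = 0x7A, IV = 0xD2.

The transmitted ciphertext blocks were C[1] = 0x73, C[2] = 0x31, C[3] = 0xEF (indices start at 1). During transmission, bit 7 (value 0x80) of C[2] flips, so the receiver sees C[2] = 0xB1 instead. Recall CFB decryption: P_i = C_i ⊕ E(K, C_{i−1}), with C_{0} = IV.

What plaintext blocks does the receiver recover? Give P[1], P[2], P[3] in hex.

P[1] = 0xDB, P[2] = 0xB8, P[3] = 0x24

Only C[2] changed, to 0xB1. In CFB, a change in C_i flips the same bit in P_i and garbles P_{i+1}. Decrypting the received ciphertext:
P[1]: E(K, 0xD2) = 0xA8; 0x73 ⊕ 0xA8 = 0xDB.
P[2]: E(K, 0x73) = 0x09; 0xB1 ⊕ 0x09 = 0xB8.
P[3]: E(K, 0xB1) = 0xCB; 0xEF ⊕ 0xCB = 0x24.
Blocks that differ from the original plaintext: P[2], P[3].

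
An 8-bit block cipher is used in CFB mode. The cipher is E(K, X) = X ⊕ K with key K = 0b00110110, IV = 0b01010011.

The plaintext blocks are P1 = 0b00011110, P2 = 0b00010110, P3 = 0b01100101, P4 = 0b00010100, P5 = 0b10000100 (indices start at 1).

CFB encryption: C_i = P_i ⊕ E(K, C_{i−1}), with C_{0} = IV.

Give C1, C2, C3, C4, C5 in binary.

C1: E(K, 0b01010011) = 0b01100101; 0b00011110 ⊕ 0b01100101 = 0b01111011.
C2: E(K, 0b01111011) = 0b01001101; 0b00010110 ⊕ 0b01001101 = 0b01011011.
C3: E(K, 0b01011011) = 0b01101101; 0b01100101 ⊕ 0b01101101 = 0b00001000.
C4: E(K, 0b00001000) = 0b00111110; 0b00010100 ⊕ 0b00111110 = 0b00101010.
C5: E(K, 0b00101010) = 0b00011100; 0b10000100 ⊕ 0b00011100 = 0b10011000.

C1 = 0b01111011, C2 = 0b01011011, C3 = 0b00001000, C4 = 0b00101010, C5 = 0b10011000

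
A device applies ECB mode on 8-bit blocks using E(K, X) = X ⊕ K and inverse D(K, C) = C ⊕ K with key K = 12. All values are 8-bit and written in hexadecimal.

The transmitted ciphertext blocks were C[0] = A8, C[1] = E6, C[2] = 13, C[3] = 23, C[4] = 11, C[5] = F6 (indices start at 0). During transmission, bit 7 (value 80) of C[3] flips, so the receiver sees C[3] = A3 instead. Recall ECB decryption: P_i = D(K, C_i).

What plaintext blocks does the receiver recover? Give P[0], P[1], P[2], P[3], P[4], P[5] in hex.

P[0] = BA, P[1] = F4, P[2] = 01, P[3] = B1, P[4] = 03, P[5] = E4

Only C[3] changed, to A3. In ECB, a change in C_i affects only P_i. Decrypting the received ciphertext:
P[0]: D(K, A8) = BA.
P[1]: D(K, E6) = F4.
P[2]: D(K, 13) = 01.
P[3]: D(K, A3) = B1.
P[4]: D(K, 11) = 03.
P[5]: D(K, F6) = E4.
Blocks that differ from the original plaintext: P[3].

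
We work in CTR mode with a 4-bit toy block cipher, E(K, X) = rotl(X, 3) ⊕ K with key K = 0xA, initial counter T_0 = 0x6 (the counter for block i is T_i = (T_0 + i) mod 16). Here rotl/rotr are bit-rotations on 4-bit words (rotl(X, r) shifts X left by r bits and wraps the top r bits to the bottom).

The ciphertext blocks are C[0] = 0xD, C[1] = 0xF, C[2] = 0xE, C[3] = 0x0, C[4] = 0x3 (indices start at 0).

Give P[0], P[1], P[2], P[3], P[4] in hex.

CTR decryption: S_i = E(K, T_i) where T_i is the counter for block i; P_i = C_i ⊕ S_i.
P[0]: T = 0x6, S = E(K, T) = 0x9; 0xD ⊕ 0x9 = 0x4.
P[1]: T = 0x7, S = E(K, T) = 0x1; 0xF ⊕ 0x1 = 0xE.
P[2]: T = 0x8, S = E(K, T) = 0xE; 0xE ⊕ 0xE = 0x0.
P[3]: T = 0x9, S = E(K, T) = 0x6; 0x0 ⊕ 0x6 = 0x6.
P[4]: T = 0xA, S = E(K, T) = 0xF; 0x3 ⊕ 0xF = 0xC.

P[0] = 0x4, P[1] = 0xE, P[2] = 0x0, P[3] = 0x6, P[4] = 0xC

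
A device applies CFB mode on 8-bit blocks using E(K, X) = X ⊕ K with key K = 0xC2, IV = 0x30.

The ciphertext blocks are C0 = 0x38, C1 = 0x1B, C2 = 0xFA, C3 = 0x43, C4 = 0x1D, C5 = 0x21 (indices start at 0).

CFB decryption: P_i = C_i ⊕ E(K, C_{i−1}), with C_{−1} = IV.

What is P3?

P3: E(K, 0xFA) = 0x38; 0x43 ⊕ 0x38 = 0x7B.

P3 = 0x7B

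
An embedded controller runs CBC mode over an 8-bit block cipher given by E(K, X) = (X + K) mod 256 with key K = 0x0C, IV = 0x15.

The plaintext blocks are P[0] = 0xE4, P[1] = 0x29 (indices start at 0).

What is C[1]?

C[1] = 0xE0

CBC encryption: C_i = E(K, P_i ⊕ C_{i−1}), with C_{−1} = IV.
C[0]: P[0] ⊕ 0x15 = 0xF1; E(K, 0xF1) = 0xFD.
C[1]: P[1] ⊕ 0xFD = 0xD4; E(K, 0xD4) = 0xE0.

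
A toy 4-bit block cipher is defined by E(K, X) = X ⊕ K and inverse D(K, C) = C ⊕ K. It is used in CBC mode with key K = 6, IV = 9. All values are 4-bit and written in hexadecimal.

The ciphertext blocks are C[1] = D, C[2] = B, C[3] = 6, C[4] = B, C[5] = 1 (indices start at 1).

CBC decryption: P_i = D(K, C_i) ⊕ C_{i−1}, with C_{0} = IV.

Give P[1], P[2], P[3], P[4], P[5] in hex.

P[1]: D(K, D) = B; B ⊕ 9 = 2.
P[2]: D(K, B) = D; D ⊕ D = 0.
P[3]: D(K, 6) = 0; 0 ⊕ B = B.
P[4]: D(K, B) = D; D ⊕ 6 = B.
P[5]: D(K, 1) = 7; 7 ⊕ B = C.

P[1] = 2, P[2] = 0, P[3] = B, P[4] = B, P[5] = C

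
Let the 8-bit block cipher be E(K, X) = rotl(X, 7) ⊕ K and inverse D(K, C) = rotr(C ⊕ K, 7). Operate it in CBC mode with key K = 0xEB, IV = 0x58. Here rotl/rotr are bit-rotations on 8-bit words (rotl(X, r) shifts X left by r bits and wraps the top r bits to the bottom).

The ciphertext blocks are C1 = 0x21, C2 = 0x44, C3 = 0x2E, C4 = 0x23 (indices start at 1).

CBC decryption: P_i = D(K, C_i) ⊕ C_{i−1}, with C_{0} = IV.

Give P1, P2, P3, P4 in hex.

P1 = 0xCD, P2 = 0x7E, P3 = 0xCF, P4 = 0xBF

P1: D(K, 0x21) = 0x95; 0x95 ⊕ 0x58 = 0xCD.
P2: D(K, 0x44) = 0x5F; 0x5F ⊕ 0x21 = 0x7E.
P3: D(K, 0x2E) = 0x8B; 0x8B ⊕ 0x44 = 0xCF.
P4: D(K, 0x23) = 0x91; 0x91 ⊕ 0x2E = 0xBF.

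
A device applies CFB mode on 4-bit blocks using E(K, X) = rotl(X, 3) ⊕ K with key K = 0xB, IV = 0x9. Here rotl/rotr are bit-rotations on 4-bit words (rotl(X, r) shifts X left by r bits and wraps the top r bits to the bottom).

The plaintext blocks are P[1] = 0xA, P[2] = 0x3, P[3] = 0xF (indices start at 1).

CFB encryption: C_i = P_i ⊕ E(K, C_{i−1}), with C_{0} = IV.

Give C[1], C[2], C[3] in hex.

C[1] = 0xD, C[2] = 0x6, C[3] = 0x7

C[1]: E(K, 0x9) = 0x7; 0xA ⊕ 0x7 = 0xD.
C[2]: E(K, 0xD) = 0x5; 0x3 ⊕ 0x5 = 0x6.
C[3]: E(K, 0x6) = 0x8; 0xF ⊕ 0x8 = 0x7.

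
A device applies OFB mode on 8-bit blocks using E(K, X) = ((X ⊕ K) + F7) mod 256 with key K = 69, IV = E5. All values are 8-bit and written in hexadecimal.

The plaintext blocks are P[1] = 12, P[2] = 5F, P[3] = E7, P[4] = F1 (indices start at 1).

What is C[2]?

C[2] = BE

OFB encryption: S_i = E(K, S_{i−1}) with S_{0} = IV; C_i = P_i ⊕ S_i.
C[1]: S = E(K, E5) = 83; 12 ⊕ 83 = 91.
C[2]: S = E(K, 83) = E1; 5F ⊕ E1 = BE.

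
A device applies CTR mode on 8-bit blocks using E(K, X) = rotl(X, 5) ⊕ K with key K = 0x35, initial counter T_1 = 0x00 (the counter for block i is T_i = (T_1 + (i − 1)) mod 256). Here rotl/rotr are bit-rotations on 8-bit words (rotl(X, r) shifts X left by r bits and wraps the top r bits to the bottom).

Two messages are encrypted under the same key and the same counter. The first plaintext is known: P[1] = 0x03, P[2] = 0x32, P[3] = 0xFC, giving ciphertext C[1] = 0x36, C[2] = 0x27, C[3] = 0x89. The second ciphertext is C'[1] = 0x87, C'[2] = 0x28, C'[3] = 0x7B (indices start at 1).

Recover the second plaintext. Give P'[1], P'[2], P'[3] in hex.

In CTR with a reused counter, both messages share the same keystream S_i, so C_i ⊕ C'_i = P_i ⊕ P'_i and thus P'_i = P_i ⊕ C_i ⊕ C'_i.
P'[1]: 0x03 ⊕ 0x36 ⊕ 0x87 = 0xB2.
P'[2]: 0x32 ⊕ 0x27 ⊕ 0x28 = 0x3D.
P'[3]: 0xFC ⊕ 0x89 ⊕ 0x7B = 0x0E.

P'[1] = 0xB2, P'[2] = 0x3D, P'[3] = 0x0E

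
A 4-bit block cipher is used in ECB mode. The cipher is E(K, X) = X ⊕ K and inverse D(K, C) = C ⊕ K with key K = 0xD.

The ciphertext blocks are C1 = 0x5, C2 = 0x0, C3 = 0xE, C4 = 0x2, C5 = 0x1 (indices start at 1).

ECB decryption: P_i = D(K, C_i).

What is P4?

P4 = 0xF

P4: D(K, 0x2) = 0xF.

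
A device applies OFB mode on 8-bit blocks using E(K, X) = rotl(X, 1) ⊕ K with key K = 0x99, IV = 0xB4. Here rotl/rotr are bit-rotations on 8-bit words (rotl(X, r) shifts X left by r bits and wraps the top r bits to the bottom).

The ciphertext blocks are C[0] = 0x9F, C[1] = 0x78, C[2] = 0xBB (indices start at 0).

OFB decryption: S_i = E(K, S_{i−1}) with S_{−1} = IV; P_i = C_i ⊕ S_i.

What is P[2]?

P[2] = 0xD2

P[0]: S = E(K, 0xB4) = 0xF0; 0x9F ⊕ 0xF0 = 0x6F.
P[1]: S = E(K, 0xF0) = 0x78; 0x78 ⊕ 0x78 = 0x00.
P[2]: S = E(K, 0x78) = 0x69; 0xBB ⊕ 0x69 = 0xD2.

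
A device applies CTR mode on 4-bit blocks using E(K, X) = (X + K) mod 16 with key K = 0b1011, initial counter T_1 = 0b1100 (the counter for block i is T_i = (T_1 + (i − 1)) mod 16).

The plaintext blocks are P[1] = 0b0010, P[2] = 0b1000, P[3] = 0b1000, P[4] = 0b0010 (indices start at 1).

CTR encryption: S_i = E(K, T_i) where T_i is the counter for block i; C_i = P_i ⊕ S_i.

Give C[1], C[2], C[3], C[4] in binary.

C[1]: T = 0b1100, S = E(K, T) = 0b0111; 0b0010 ⊕ 0b0111 = 0b0101.
C[2]: T = 0b1101, S = E(K, T) = 0b1000; 0b1000 ⊕ 0b1000 = 0b0000.
C[3]: T = 0b1110, S = E(K, T) = 0b1001; 0b1000 ⊕ 0b1001 = 0b0001.
C[4]: T = 0b1111, S = E(K, T) = 0b1010; 0b0010 ⊕ 0b1010 = 0b1000.

C[1] = 0b0101, C[2] = 0b0000, C[3] = 0b0001, C[4] = 0b1000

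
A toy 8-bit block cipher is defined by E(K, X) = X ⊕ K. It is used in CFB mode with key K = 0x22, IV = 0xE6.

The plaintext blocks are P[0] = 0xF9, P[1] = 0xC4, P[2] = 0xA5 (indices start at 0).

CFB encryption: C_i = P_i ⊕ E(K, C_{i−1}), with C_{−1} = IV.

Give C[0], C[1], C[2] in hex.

C[0] = 0x3D, C[1] = 0xDB, C[2] = 0x5C

C[0]: E(K, 0xE6) = 0xC4; 0xF9 ⊕ 0xC4 = 0x3D.
C[1]: E(K, 0x3D) = 0x1F; 0xC4 ⊕ 0x1F = 0xDB.
C[2]: E(K, 0xDB) = 0xF9; 0xA5 ⊕ 0xF9 = 0x5C.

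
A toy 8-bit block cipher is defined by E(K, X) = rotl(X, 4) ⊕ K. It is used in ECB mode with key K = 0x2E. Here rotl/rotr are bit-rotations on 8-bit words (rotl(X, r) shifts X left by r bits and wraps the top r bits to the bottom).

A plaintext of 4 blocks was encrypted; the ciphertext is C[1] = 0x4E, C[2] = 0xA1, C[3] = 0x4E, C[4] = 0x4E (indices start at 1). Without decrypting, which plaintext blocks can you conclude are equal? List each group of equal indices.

P[1] = P[3] = P[4]

ECB encrypts each block independently with the same key, so equal ciphertext blocks imply equal plaintext blocks.
C[1] = C[3] = C[4] = 0x4E, so P[1] = P[3] = P[4].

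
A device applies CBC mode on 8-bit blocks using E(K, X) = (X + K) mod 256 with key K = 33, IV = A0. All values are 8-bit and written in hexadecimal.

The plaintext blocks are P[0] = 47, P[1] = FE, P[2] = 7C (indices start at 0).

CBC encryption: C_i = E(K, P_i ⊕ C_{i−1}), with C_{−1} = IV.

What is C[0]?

C[0]: P[0] ⊕ A0 = E7; E(K, E7) = 1A.

C[0] = 1A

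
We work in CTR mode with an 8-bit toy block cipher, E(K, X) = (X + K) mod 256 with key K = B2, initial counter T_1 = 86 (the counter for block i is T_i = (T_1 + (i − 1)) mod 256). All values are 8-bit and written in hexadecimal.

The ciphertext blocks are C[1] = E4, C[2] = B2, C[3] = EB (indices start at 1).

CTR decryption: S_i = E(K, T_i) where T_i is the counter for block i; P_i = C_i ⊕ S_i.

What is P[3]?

P[3] = D1

P[3]: T = 88, S = E(K, T) = 3A; EB ⊕ 3A = D1.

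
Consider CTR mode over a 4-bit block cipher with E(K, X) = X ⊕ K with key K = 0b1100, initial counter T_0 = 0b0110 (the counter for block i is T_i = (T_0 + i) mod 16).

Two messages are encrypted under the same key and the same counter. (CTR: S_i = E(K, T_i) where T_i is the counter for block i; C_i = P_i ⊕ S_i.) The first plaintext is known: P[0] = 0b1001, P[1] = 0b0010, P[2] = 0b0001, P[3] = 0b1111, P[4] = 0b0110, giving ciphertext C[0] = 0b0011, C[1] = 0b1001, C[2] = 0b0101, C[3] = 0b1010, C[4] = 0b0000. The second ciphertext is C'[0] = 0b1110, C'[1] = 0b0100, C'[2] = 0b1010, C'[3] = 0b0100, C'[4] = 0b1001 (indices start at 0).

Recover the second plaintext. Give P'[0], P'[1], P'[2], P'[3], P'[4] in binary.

In CTR with a reused counter, both messages share the same keystream S_i, so C_i ⊕ C'_i = P_i ⊕ P'_i and thus P'_i = P_i ⊕ C_i ⊕ C'_i.
P'[0]: 0b1001 ⊕ 0b0011 ⊕ 0b1110 = 0b0100.
P'[1]: 0b0010 ⊕ 0b1001 ⊕ 0b0100 = 0b1111.
P'[2]: 0b0001 ⊕ 0b0101 ⊕ 0b1010 = 0b1110.
P'[3]: 0b1111 ⊕ 0b1010 ⊕ 0b0100 = 0b0001.
P'[4]: 0b0110 ⊕ 0b0000 ⊕ 0b1001 = 0b1111.

P'[0] = 0b0100, P'[1] = 0b1111, P'[2] = 0b1110, P'[3] = 0b0001, P'[4] = 0b1111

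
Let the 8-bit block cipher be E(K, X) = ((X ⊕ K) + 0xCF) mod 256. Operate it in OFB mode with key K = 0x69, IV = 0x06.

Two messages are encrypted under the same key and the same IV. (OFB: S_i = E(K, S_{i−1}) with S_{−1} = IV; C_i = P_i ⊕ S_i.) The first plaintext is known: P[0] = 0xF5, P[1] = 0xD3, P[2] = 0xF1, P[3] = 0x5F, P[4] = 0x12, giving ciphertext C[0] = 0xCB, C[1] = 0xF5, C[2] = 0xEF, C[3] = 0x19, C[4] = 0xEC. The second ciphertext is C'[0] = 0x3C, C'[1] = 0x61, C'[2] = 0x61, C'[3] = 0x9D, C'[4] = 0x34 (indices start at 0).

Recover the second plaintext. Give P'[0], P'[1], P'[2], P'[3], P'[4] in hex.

P'[0] = 0x02, P'[1] = 0x47, P'[2] = 0x7F, P'[3] = 0xDB, P'[4] = 0xCA

In OFB with a reused IV, both messages share the same keystream S_i, so C_i ⊕ C'_i = P_i ⊕ P'_i and thus P'_i = P_i ⊕ C_i ⊕ C'_i.
P'[0]: 0xF5 ⊕ 0xCB ⊕ 0x3C = 0x02.
P'[1]: 0xD3 ⊕ 0xF5 ⊕ 0x61 = 0x47.
P'[2]: 0xF1 ⊕ 0xEF ⊕ 0x61 = 0x7F.
P'[3]: 0x5F ⊕ 0x19 ⊕ 0x9D = 0xDB.
P'[4]: 0x12 ⊕ 0xEC ⊕ 0x34 = 0xCA.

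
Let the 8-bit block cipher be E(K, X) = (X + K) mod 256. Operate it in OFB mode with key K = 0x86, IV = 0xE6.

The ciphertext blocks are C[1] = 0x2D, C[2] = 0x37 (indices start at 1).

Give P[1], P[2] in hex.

OFB decryption: S_i = E(K, S_{i−1}) with S_{0} = IV; P_i = C_i ⊕ S_i.
P[1]: S = E(K, 0xE6) = 0x6C; 0x2D ⊕ 0x6C = 0x41.
P[2]: S = E(K, 0x6C) = 0xF2; 0x37 ⊕ 0xF2 = 0xC5.

P[1] = 0x41, P[2] = 0xC5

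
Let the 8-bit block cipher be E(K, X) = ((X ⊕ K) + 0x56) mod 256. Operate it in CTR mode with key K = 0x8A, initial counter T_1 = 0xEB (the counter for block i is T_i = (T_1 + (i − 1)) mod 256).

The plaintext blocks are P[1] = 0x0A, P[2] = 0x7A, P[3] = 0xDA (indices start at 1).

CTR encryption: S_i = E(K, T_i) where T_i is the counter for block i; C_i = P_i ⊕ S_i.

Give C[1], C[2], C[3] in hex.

C[1]: T = 0xEB, S = E(K, T) = 0xB7; 0x0A ⊕ 0xB7 = 0xBD.
C[2]: T = 0xEC, S = E(K, T) = 0xBC; 0x7A ⊕ 0xBC = 0xC6.
C[3]: T = 0xED, S = E(K, T) = 0xBD; 0xDA ⊕ 0xBD = 0x67.

C[1] = 0xBD, C[2] = 0xC6, C[3] = 0x67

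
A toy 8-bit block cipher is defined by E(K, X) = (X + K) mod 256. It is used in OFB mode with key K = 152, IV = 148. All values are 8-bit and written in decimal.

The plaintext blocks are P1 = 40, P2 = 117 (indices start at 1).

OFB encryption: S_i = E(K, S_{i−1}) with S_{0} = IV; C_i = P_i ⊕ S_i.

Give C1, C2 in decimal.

C1 = 4, C2 = 177

C1: S = E(K, 148) = 44; 40 ⊕ 44 = 4.
C2: S = E(K, 44) = 196; 117 ⊕ 196 = 177.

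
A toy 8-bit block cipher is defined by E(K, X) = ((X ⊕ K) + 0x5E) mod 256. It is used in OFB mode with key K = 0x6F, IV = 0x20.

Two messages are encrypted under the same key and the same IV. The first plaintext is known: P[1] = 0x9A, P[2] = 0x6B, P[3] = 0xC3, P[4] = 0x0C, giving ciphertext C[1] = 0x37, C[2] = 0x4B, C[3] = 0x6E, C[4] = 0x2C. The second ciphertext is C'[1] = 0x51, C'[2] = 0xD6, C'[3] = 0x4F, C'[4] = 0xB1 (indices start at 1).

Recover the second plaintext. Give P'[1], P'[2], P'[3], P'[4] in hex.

P'[1] = 0xFC, P'[2] = 0xF6, P'[3] = 0xE2, P'[4] = 0x91

In OFB with a reused IV, both messages share the same keystream S_i, so C_i ⊕ C'_i = P_i ⊕ P'_i and thus P'_i = P_i ⊕ C_i ⊕ C'_i.
P'[1]: 0x9A ⊕ 0x37 ⊕ 0x51 = 0xFC.
P'[2]: 0x6B ⊕ 0x4B ⊕ 0xD6 = 0xF6.
P'[3]: 0xC3 ⊕ 0x6E ⊕ 0x4F = 0xE2.
P'[4]: 0x0C ⊕ 0x2C ⊕ 0xB1 = 0x91.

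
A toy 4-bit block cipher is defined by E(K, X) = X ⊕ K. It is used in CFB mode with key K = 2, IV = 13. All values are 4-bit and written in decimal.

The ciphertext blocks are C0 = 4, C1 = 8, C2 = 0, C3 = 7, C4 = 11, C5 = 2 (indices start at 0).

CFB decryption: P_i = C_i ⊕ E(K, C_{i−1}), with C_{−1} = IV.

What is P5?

P5 = 11

P5: E(K, 11) = 9; 2 ⊕ 9 = 11.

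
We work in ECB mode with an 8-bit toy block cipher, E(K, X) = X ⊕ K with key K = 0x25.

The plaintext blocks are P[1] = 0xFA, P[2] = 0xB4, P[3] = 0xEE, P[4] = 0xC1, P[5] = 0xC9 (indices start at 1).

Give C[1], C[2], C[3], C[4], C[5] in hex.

ECB encryption: C_i = E(K, P_i).
C[1]: E(K, 0xFA) = 0xDF.
C[2]: E(K, 0xB4) = 0x91.
C[3]: E(K, 0xEE) = 0xCB.
C[4]: E(K, 0xC1) = 0xE4.
C[5]: E(K, 0xC9) = 0xEC.

C[1] = 0xDF, C[2] = 0x91, C[3] = 0xCB, C[4] = 0xE4, C[5] = 0xEC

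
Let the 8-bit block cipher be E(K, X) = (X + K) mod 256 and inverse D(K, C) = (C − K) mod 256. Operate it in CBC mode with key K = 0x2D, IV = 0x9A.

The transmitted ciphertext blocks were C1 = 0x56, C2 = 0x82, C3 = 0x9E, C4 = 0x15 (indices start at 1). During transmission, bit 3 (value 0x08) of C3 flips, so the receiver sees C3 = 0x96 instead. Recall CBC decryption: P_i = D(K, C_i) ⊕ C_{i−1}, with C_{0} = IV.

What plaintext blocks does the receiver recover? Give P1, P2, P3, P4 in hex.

Only C3 changed, to 0x96. In CBC, a change in C_i garbles P_i and flips the same bit in P_{i+1}. Decrypting the received ciphertext:
P1: D(K, 0x56) = 0x29; 0x29 ⊕ 0x9A = 0xB3.
P2: D(K, 0x82) = 0x55; 0x55 ⊕ 0x56 = 0x03.
P3: D(K, 0x96) = 0x69; 0x69 ⊕ 0x82 = 0xEB.
P4: D(K, 0x15) = 0xE8; 0xE8 ⊕ 0x96 = 0x7E.
Blocks that differ from the original plaintext: P3, P4.

P1 = 0xB3, P2 = 0x03, P3 = 0xEB, P4 = 0x7E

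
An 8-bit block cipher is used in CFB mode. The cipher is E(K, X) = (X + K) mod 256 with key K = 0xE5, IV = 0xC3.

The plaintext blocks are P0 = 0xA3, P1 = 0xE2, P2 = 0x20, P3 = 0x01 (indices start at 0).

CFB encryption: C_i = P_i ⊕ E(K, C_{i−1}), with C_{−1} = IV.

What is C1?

C1 = 0x12

C0: E(K, 0xC3) = 0xA8; 0xA3 ⊕ 0xA8 = 0x0B.
C1: E(K, 0x0B) = 0xF0; 0xE2 ⊕ 0xF0 = 0x12.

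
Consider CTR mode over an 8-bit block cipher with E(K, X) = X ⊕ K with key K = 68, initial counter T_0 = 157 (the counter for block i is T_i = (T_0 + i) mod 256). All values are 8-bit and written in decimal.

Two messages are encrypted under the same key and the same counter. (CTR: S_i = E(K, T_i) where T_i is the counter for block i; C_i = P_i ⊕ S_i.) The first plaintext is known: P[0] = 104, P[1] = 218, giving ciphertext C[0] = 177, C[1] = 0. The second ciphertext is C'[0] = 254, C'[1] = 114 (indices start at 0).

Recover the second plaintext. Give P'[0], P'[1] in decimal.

P'[0] = 39, P'[1] = 168

In CTR with a reused counter, both messages share the same keystream S_i, so C_i ⊕ C'_i = P_i ⊕ P'_i and thus P'_i = P_i ⊕ C_i ⊕ C'_i.
P'[0]: 104 ⊕ 177 ⊕ 254 = 39.
P'[1]: 218 ⊕ 0 ⊕ 114 = 168.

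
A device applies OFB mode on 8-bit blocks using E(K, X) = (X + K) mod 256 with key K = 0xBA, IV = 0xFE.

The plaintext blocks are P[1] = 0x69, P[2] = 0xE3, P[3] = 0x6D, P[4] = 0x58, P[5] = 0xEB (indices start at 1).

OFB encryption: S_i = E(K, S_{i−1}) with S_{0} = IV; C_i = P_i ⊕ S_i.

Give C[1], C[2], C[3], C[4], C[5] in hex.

C[1]: S = E(K, 0xFE) = 0xB8; 0x69 ⊕ 0xB8 = 0xD1.
C[2]: S = E(K, 0xB8) = 0x72; 0xE3 ⊕ 0x72 = 0x91.
C[3]: S = E(K, 0x72) = 0x2C; 0x6D ⊕ 0x2C = 0x41.
C[4]: S = E(K, 0x2C) = 0xE6; 0x58 ⊕ 0xE6 = 0xBE.
C[5]: S = E(K, 0xE6) = 0xA0; 0xEB ⊕ 0xA0 = 0x4B.

C[1] = 0xD1, C[2] = 0x91, C[3] = 0x41, C[4] = 0xBE, C[5] = 0x4B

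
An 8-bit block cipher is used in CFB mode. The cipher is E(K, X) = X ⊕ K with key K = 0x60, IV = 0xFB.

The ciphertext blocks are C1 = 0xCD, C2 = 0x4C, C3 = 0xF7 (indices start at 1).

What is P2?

P2 = 0xE1

CFB decryption: P_i = C_i ⊕ E(K, C_{i−1}), with C_{0} = IV.
P2: E(K, 0xCD) = 0xAD; 0x4C ⊕ 0xAD = 0xE1.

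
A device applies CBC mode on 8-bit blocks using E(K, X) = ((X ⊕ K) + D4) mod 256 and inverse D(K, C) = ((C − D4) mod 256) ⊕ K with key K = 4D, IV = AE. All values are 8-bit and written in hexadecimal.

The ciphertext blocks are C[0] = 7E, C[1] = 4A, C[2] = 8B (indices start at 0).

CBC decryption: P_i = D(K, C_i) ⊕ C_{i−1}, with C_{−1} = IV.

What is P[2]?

P[2]: D(K, 8B) = FA; FA ⊕ 4A = B0.

P[2] = B0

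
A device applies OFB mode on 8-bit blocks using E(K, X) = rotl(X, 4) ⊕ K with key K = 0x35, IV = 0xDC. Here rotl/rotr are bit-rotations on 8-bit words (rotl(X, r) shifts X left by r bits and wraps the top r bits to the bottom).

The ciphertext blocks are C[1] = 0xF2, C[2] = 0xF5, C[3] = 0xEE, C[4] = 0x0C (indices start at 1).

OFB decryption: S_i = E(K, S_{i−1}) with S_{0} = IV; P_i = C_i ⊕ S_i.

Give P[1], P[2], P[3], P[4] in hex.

P[1]: S = E(K, 0xDC) = 0xF8; 0xF2 ⊕ 0xF8 = 0x0A.
P[2]: S = E(K, 0xF8) = 0xBA; 0xF5 ⊕ 0xBA = 0x4F.
P[3]: S = E(K, 0xBA) = 0x9E; 0xEE ⊕ 0x9E = 0x70.
P[4]: S = E(K, 0x9E) = 0xDC; 0x0C ⊕ 0xDC = 0xD0.

P[1] = 0x0A, P[2] = 0x4F, P[3] = 0x70, P[4] = 0xD0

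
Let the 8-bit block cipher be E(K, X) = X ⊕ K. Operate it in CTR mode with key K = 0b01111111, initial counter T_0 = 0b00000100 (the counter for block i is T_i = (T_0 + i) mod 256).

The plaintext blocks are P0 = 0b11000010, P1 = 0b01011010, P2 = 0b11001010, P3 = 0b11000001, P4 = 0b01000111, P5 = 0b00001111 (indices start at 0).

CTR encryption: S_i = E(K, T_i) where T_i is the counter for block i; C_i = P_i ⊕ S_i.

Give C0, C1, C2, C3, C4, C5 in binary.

C0: T = 0b00000100, S = E(K, T) = 0b01111011; 0b11000010 ⊕ 0b01111011 = 0b10111001.
C1: T = 0b00000101, S = E(K, T) = 0b01111010; 0b01011010 ⊕ 0b01111010 = 0b00100000.
C2: T = 0b00000110, S = E(K, T) = 0b01111001; 0b11001010 ⊕ 0b01111001 = 0b10110011.
C3: T = 0b00000111, S = E(K, T) = 0b01111000; 0b11000001 ⊕ 0b01111000 = 0b10111001.
C4: T = 0b00001000, S = E(K, T) = 0b01110111; 0b01000111 ⊕ 0b01110111 = 0b00110000.
C5: T = 0b00001001, S = E(K, T) = 0b01110110; 0b00001111 ⊕ 0b01110110 = 0b01111001.

C0 = 0b10111001, C1 = 0b00100000, C2 = 0b10110011, C3 = 0b10111001, C4 = 0b00110000, C5 = 0b01111001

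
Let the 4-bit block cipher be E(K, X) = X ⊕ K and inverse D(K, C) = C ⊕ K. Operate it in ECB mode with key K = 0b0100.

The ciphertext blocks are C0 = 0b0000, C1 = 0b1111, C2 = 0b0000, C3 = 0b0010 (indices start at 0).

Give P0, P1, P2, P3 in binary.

P0 = 0b0100, P1 = 0b1011, P2 = 0b0100, P3 = 0b0110

ECB decryption: P_i = D(K, C_i).
P0: D(K, 0b0000) = 0b0100.
P1: D(K, 0b1111) = 0b1011.
P2: D(K, 0b0000) = 0b0100.
P3: D(K, 0b0010) = 0b0110.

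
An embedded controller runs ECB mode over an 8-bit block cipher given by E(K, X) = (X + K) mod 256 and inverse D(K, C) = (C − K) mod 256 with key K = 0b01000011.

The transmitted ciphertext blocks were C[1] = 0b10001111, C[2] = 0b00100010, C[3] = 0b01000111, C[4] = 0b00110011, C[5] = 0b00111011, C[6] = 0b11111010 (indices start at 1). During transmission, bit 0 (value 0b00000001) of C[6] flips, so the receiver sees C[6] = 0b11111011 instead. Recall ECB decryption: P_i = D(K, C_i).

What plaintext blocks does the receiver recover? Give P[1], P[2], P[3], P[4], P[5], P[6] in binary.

Only C[6] changed, to 0b11111011. In ECB, a change in C_i affects only P_i. Decrypting the received ciphertext:
P[1]: D(K, 0b10001111) = 0b01001100.
P[2]: D(K, 0b00100010) = 0b11011111.
P[3]: D(K, 0b01000111) = 0b00000100.
P[4]: D(K, 0b00110011) = 0b11110000.
P[5]: D(K, 0b00111011) = 0b11111000.
P[6]: D(K, 0b11111011) = 0b10111000.
Blocks that differ from the original plaintext: P[6].

P[1] = 0b01001100, P[2] = 0b11011111, P[3] = 0b00000100, P[4] = 0b11110000, P[5] = 0b11111000, P[6] = 0b10111000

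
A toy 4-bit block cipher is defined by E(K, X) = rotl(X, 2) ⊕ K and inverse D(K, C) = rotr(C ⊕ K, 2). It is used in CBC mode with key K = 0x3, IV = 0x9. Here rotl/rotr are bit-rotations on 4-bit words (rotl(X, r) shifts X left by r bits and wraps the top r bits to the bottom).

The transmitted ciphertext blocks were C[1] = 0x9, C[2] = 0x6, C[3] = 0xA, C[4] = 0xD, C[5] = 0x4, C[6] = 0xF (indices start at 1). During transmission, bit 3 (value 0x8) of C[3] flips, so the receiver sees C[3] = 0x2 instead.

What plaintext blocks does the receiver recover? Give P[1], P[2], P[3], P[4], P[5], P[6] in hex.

P[1] = 0x3, P[2] = 0xC, P[3] = 0x2, P[4] = 0x9, P[5] = 0x0, P[6] = 0x7

CBC decryption: P_i = D(K, C_i) ⊕ C_{i−1}, with C_{0} = IV.
Only C[3] changed, to 0x2. In CBC, a change in C_i garbles P_i and flips the same bit in P_{i+1}. Decrypting the received ciphertext:
P[1]: D(K, 0x9) = 0xA; 0xA ⊕ 0x9 = 0x3.
P[2]: D(K, 0x6) = 0x5; 0x5 ⊕ 0x9 = 0xC.
P[3]: D(K, 0x2) = 0x4; 0x4 ⊕ 0x6 = 0x2.
P[4]: D(K, 0xD) = 0xB; 0xB ⊕ 0x2 = 0x9.
P[5]: D(K, 0x4) = 0xD; 0xD ⊕ 0xD = 0x0.
P[6]: D(K, 0xF) = 0x3; 0x3 ⊕ 0x4 = 0x7.
Blocks that differ from the original plaintext: P[3], P[4].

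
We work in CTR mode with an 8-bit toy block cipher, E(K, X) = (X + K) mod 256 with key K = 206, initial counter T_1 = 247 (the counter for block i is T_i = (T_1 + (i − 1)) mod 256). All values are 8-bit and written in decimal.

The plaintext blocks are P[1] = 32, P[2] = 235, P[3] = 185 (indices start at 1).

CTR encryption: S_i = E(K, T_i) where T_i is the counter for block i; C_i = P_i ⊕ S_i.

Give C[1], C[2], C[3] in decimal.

C[1]: T = 247, S = E(K, T) = 197; 32 ⊕ 197 = 229.
C[2]: T = 248, S = E(K, T) = 198; 235 ⊕ 198 = 45.
C[3]: T = 249, S = E(K, T) = 199; 185 ⊕ 199 = 126.

C[1] = 229, C[2] = 45, C[3] = 126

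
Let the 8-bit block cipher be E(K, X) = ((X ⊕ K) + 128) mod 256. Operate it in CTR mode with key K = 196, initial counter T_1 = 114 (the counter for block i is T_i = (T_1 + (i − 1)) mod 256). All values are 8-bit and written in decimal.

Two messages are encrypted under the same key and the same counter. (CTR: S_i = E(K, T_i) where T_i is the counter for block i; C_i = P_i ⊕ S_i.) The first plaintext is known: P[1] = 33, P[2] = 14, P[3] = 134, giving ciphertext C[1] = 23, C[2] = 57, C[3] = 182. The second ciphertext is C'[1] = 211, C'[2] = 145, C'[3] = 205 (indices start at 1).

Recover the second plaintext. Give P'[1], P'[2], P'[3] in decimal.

P'[1] = 229, P'[2] = 166, P'[3] = 253

In CTR with a reused counter, both messages share the same keystream S_i, so C_i ⊕ C'_i = P_i ⊕ P'_i and thus P'_i = P_i ⊕ C_i ⊕ C'_i.
P'[1]: 33 ⊕ 23 ⊕ 211 = 229.
P'[2]: 14 ⊕ 57 ⊕ 145 = 166.
P'[3]: 134 ⊕ 182 ⊕ 205 = 253.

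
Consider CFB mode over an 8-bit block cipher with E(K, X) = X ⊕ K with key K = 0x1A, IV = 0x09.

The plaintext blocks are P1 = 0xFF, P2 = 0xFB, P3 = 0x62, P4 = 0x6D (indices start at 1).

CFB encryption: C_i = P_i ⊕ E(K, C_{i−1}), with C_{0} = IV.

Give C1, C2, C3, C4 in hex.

C1 = 0xEC, C2 = 0x0D, C3 = 0x75, C4 = 0x02

C1: E(K, 0x09) = 0x13; 0xFF ⊕ 0x13 = 0xEC.
C2: E(K, 0xEC) = 0xF6; 0xFB ⊕ 0xF6 = 0x0D.
C3: E(K, 0x0D) = 0x17; 0x62 ⊕ 0x17 = 0x75.
C4: E(K, 0x75) = 0x6F; 0x6D ⊕ 0x6F = 0x02.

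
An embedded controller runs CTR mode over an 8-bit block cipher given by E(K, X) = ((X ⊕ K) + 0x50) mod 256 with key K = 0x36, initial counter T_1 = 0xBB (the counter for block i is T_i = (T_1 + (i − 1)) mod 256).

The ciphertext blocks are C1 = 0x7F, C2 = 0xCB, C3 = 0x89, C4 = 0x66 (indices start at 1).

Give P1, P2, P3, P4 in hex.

P1 = 0xA2, P2 = 0x11, P3 = 0x52, P4 = 0xBE

CTR decryption: S_i = E(K, T_i) where T_i is the counter for block i; P_i = C_i ⊕ S_i.
P1: T = 0xBB, S = E(K, T) = 0xDD; 0x7F ⊕ 0xDD = 0xA2.
P2: T = 0xBC, S = E(K, T) = 0xDA; 0xCB ⊕ 0xDA = 0x11.
P3: T = 0xBD, S = E(K, T) = 0xDB; 0x89 ⊕ 0xDB = 0x52.
P4: T = 0xBE, S = E(K, T) = 0xD8; 0x66 ⊕ 0xD8 = 0xBE.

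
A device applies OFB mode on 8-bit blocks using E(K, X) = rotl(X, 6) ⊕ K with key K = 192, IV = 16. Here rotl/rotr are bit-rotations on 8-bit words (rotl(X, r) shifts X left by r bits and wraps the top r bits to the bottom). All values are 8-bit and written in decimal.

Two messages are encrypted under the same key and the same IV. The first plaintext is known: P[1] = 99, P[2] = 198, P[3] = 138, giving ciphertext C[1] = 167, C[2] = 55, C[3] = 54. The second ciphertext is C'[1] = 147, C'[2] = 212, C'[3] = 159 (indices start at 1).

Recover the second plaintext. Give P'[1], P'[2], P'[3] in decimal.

In OFB with a reused IV, both messages share the same keystream S_i, so C_i ⊕ C'_i = P_i ⊕ P'_i and thus P'_i = P_i ⊕ C_i ⊕ C'_i.
P'[1]: 99 ⊕ 167 ⊕ 147 = 87.
P'[2]: 198 ⊕ 55 ⊕ 212 = 37.
P'[3]: 138 ⊕ 54 ⊕ 159 = 35.

P'[1] = 87, P'[2] = 37, P'[3] = 35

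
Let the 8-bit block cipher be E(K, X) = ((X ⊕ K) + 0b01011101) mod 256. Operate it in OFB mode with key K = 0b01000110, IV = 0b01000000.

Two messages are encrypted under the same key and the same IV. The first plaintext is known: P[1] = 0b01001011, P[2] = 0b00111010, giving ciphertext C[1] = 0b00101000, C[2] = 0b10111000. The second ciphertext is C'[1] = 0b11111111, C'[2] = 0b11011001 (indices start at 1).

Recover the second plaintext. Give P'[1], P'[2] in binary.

P'[1] = 0b10011100, P'[2] = 0b01011011

In OFB with a reused IV, both messages share the same keystream S_i, so C_i ⊕ C'_i = P_i ⊕ P'_i and thus P'_i = P_i ⊕ C_i ⊕ C'_i.
P'[1]: 0b01001011 ⊕ 0b00101000 ⊕ 0b11111111 = 0b10011100.
P'[2]: 0b00111010 ⊕ 0b10111000 ⊕ 0b11011001 = 0b01011011.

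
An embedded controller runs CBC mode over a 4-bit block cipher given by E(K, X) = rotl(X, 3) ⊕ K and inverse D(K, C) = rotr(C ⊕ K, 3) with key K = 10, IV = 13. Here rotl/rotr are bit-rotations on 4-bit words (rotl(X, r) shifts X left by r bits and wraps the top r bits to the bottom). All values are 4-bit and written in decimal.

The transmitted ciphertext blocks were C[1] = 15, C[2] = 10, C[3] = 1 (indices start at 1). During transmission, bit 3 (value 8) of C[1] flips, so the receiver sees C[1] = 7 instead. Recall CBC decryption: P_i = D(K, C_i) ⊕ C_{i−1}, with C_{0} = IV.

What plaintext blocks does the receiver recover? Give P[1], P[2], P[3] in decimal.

Only C[1] changed, to 7. In CBC, a change in C_i garbles P_i and flips the same bit in P_{i+1}. Decrypting the received ciphertext:
P[1]: D(K, 7) = 11; 11 ⊕ 13 = 6.
P[2]: D(K, 10) = 0; 0 ⊕ 7 = 7.
P[3]: D(K, 1) = 7; 7 ⊕ 10 = 13.
Blocks that differ from the original plaintext: P[1], P[2].

P[1] = 6, P[2] = 7, P[3] = 13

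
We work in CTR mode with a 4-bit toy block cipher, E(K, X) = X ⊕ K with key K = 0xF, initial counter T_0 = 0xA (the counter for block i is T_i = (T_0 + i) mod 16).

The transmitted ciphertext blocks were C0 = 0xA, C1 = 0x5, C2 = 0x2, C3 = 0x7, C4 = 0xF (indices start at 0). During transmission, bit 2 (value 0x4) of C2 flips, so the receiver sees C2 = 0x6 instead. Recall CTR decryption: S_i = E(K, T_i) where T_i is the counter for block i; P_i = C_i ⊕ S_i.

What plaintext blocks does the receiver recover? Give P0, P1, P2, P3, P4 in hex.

Only C2 changed, to 0x6. In CTR, a change in C_i flips the same bit in P_i only; the keystream is unaffected. Decrypting the received ciphertext:
P0: T = 0xA, S = E(K, T) = 0x5; 0xA ⊕ 0x5 = 0xF.
P1: T = 0xB, S = E(K, T) = 0x4; 0x5 ⊕ 0x4 = 0x1.
P2: T = 0xC, S = E(K, T) = 0x3; 0x6 ⊕ 0x3 = 0x5.
P3: T = 0xD, S = E(K, T) = 0x2; 0x7 ⊕ 0x2 = 0x5.
P4: T = 0xE, S = E(K, T) = 0x1; 0xF ⊕ 0x1 = 0xE.
Blocks that differ from the original plaintext: P2.

P0 = 0xF, P1 = 0x1, P2 = 0x5, P3 = 0x5, P4 = 0xE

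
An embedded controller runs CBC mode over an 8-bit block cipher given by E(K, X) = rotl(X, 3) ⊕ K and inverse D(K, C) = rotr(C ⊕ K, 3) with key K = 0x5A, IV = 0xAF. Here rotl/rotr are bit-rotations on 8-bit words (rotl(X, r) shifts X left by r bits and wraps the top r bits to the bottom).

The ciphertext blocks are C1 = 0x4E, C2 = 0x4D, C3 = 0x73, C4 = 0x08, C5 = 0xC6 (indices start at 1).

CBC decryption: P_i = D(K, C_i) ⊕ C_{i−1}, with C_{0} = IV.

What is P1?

P1: D(K, 0x4E) = 0x82; 0x82 ⊕ 0xAF = 0x2D.

P1 = 0x2D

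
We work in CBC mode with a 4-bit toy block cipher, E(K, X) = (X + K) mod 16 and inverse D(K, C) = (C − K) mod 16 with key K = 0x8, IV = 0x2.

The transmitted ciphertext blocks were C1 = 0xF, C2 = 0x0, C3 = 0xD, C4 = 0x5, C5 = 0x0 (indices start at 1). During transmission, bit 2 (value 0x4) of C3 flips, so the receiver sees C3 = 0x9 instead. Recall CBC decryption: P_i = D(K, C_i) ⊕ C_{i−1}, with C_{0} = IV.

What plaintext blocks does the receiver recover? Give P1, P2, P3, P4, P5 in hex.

P1 = 0x5, P2 = 0x7, P3 = 0x1, P4 = 0x4, P5 = 0xD

Only C3 changed, to 0x9. In CBC, a change in C_i garbles P_i and flips the same bit in P_{i+1}. Decrypting the received ciphertext:
P1: D(K, 0xF) = 0x7; 0x7 ⊕ 0x2 = 0x5.
P2: D(K, 0x0) = 0x8; 0x8 ⊕ 0xF = 0x7.
P3: D(K, 0x9) = 0x1; 0x1 ⊕ 0x0 = 0x1.
P4: D(K, 0x5) = 0xD; 0xD ⊕ 0x9 = 0x4.
P5: D(K, 0x0) = 0x8; 0x8 ⊕ 0x5 = 0xD.
Blocks that differ from the original plaintext: P3, P4.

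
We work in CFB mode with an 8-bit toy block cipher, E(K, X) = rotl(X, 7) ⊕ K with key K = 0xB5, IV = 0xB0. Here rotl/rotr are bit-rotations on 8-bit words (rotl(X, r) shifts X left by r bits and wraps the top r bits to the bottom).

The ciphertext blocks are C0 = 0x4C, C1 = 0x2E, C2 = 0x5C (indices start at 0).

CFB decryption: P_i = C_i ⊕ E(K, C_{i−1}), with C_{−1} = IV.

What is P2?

P2: E(K, 0x2E) = 0xA2; 0x5C ⊕ 0xA2 = 0xFE.

P2 = 0xFE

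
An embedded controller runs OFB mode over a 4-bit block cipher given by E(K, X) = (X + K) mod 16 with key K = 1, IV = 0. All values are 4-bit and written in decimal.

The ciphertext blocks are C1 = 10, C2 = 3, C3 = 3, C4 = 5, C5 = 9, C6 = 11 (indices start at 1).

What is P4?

P4 = 1

OFB decryption: S_i = E(K, S_{i−1}) with S_{0} = IV; P_i = C_i ⊕ S_i.
P1: S = E(K, 0) = 1; 10 ⊕ 1 = 11.
P2: S = E(K, 1) = 2; 3 ⊕ 2 = 1.
P3: S = E(K, 2) = 3; 3 ⊕ 3 = 0.
P4: S = E(K, 3) = 4; 5 ⊕ 4 = 1.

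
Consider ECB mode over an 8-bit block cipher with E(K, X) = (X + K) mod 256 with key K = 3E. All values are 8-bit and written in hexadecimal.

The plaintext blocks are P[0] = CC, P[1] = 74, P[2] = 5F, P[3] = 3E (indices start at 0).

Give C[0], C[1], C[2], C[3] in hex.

ECB encryption: C_i = E(K, P_i).
C[0]: E(K, CC) = 0A.
C[1]: E(K, 74) = B2.
C[2]: E(K, 5F) = 9D.
C[3]: E(K, 3E) = 7C.

C[0] = 0A, C[1] = B2, C[2] = 9D, C[3] = 7C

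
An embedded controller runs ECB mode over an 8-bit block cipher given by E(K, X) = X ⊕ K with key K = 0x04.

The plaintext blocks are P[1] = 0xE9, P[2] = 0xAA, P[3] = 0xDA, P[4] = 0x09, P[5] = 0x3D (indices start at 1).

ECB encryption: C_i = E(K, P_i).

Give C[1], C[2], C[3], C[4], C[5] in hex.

C[1] = 0xED, C[2] = 0xAE, C[3] = 0xDE, C[4] = 0x0D, C[5] = 0x39

C[1]: E(K, 0xE9) = 0xED.
C[2]: E(K, 0xAA) = 0xAE.
C[3]: E(K, 0xDA) = 0xDE.
C[4]: E(K, 0x09) = 0x0D.
C[5]: E(K, 0x3D) = 0x39.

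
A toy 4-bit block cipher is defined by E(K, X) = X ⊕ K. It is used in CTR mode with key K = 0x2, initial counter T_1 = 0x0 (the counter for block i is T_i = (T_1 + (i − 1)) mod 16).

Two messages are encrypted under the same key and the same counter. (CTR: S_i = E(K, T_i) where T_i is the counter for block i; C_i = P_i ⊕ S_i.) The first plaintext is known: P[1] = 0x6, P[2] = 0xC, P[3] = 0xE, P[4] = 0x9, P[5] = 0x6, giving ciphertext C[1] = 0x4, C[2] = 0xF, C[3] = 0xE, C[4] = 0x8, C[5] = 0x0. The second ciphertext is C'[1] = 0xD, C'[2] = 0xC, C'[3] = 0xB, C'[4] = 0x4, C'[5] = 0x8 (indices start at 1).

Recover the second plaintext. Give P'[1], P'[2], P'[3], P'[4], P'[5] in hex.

P'[1] = 0xF, P'[2] = 0xF, P'[3] = 0xB, P'[4] = 0x5, P'[5] = 0xE

In CTR with a reused counter, both messages share the same keystream S_i, so C_i ⊕ C'_i = P_i ⊕ P'_i and thus P'_i = P_i ⊕ C_i ⊕ C'_i.
P'[1]: 0x6 ⊕ 0x4 ⊕ 0xD = 0xF.
P'[2]: 0xC ⊕ 0xF ⊕ 0xC = 0xF.
P'[3]: 0xE ⊕ 0xE ⊕ 0xB = 0xB.
P'[4]: 0x9 ⊕ 0x8 ⊕ 0x4 = 0x5.
P'[5]: 0x6 ⊕ 0x0 ⊕ 0x8 = 0xE.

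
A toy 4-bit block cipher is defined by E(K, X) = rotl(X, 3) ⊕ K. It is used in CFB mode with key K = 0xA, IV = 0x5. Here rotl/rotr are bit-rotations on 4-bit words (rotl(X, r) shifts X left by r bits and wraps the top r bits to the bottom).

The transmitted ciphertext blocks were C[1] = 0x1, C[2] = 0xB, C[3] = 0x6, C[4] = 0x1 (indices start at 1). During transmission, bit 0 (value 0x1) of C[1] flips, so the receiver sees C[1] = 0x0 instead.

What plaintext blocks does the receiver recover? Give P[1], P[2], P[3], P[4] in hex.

P[1] = 0x0, P[2] = 0x1, P[3] = 0x1, P[4] = 0x8

CFB decryption: P_i = C_i ⊕ E(K, C_{i−1}), with C_{0} = IV.
Only C[1] changed, to 0x0. In CFB, a change in C_i flips the same bit in P_i and garbles P_{i+1}. Decrypting the received ciphertext:
P[1]: E(K, 0x5) = 0x0; 0x0 ⊕ 0x0 = 0x0.
P[2]: E(K, 0x0) = 0xA; 0xB ⊕ 0xA = 0x1.
P[3]: E(K, 0xB) = 0x7; 0x6 ⊕ 0x7 = 0x1.
P[4]: E(K, 0x6) = 0x9; 0x1 ⊕ 0x9 = 0x8.
Blocks that differ from the original plaintext: P[1], P[2].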